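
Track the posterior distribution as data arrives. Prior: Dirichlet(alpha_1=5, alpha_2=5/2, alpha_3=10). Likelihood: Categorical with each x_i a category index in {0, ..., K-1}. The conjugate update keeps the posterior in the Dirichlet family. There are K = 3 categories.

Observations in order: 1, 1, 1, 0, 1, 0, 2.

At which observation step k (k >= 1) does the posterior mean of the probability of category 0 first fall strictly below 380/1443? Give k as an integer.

k = 2

obs 1: x=1 → posterior Dirichlet(5, 7/2, 10)
obs 2: x=1 → posterior Dirichlet(5, 9/2, 10)
obs 3: x=1 → posterior Dirichlet(5, 11/2, 10)
obs 4: x=0 → posterior Dirichlet(6, 11/2, 10)
obs 5: x=1 → posterior Dirichlet(6, 13/2, 10)
obs 6: x=0 → posterior Dirichlet(7, 13/2, 10)
obs 7: x=2 → posterior Dirichlet(7, 13/2, 11)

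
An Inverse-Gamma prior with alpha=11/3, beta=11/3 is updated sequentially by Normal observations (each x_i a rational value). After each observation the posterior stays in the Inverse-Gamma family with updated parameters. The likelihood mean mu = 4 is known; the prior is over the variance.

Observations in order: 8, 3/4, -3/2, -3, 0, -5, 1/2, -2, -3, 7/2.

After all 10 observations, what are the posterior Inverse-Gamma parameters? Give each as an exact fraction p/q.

obs 1: x=8 → posterior Inverse-Gamma(25/6, 35/3)
obs 2: x=3/4 → posterior Inverse-Gamma(14/3, 1627/96)
obs 3: x=-3/2 → posterior Inverse-Gamma(31/6, 3079/96)
obs 4: x=-3 → posterior Inverse-Gamma(17/3, 5431/96)
obs 5: x=0 → posterior Inverse-Gamma(37/6, 6199/96)
obs 6: x=-5 → posterior Inverse-Gamma(20/3, 10087/96)
obs 7: x=1/2 → posterior Inverse-Gamma(43/6, 10675/96)
obs 8: x=-2 → posterior Inverse-Gamma(23/3, 12403/96)
obs 9: x=-3 → posterior Inverse-Gamma(49/6, 14755/96)
obs 10: x=7/2 → posterior Inverse-Gamma(26/3, 14767/96)

alpha=26/3, beta=14767/96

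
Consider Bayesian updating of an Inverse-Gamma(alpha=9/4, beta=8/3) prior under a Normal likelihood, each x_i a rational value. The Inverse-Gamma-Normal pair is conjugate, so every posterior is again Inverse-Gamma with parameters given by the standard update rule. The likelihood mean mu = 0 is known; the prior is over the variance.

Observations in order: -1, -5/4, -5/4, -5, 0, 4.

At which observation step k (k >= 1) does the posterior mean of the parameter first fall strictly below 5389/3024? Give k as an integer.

obs 1: x=-1 → posterior Inverse-Gamma(11/4, 19/6)
obs 2: x=-5/4 → posterior Inverse-Gamma(13/4, 379/96)
obs 3: x=-5/4 → posterior Inverse-Gamma(15/4, 227/48)
obs 4: x=-5 → posterior Inverse-Gamma(17/4, 827/48)
obs 5: x=0 → posterior Inverse-Gamma(19/4, 827/48)
obs 6: x=4 → posterior Inverse-Gamma(21/4, 1211/48)

k = 2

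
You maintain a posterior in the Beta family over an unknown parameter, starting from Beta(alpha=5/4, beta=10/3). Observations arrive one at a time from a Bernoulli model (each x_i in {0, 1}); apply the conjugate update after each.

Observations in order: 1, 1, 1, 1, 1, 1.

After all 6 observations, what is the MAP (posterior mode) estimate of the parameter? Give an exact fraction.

obs 1: x=1 → posterior Beta(9/4, 10/3)
obs 2: x=1 → posterior Beta(13/4, 10/3)
obs 3: x=1 → posterior Beta(17/4, 10/3)
obs 4: x=1 → posterior Beta(21/4, 10/3)
obs 5: x=1 → posterior Beta(25/4, 10/3)
obs 6: x=1 → posterior Beta(29/4, 10/3)

75/103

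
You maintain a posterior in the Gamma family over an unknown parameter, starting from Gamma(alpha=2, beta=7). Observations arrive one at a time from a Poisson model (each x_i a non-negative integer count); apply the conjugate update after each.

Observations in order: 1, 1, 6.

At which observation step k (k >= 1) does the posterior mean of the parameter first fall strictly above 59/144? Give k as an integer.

k = 2

obs 1: x=1 → posterior Gamma(3, 8)
obs 2: x=1 → posterior Gamma(4, 9)
obs 3: x=6 → posterior Gamma(10, 10)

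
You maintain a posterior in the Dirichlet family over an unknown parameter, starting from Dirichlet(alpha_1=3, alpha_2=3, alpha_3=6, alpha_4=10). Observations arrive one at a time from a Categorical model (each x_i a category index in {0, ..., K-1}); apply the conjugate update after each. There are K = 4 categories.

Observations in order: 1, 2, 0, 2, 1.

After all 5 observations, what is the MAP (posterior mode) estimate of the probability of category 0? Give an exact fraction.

3/23

obs 1: x=1 → posterior Dirichlet(3, 4, 6, 10)
obs 2: x=2 → posterior Dirichlet(3, 4, 7, 10)
obs 3: x=0 → posterior Dirichlet(4, 4, 7, 10)
obs 4: x=2 → posterior Dirichlet(4, 4, 8, 10)
obs 5: x=1 → posterior Dirichlet(4, 5, 8, 10)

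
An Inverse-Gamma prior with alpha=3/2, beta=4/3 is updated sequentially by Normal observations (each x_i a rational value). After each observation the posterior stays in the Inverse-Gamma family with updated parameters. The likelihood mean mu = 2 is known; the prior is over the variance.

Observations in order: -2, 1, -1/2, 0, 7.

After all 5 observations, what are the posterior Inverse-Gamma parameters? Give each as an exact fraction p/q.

obs 1: x=-2 → posterior Inverse-Gamma(2, 28/3)
obs 2: x=1 → posterior Inverse-Gamma(5/2, 59/6)
obs 3: x=-1/2 → posterior Inverse-Gamma(3, 311/24)
obs 4: x=0 → posterior Inverse-Gamma(7/2, 359/24)
obs 5: x=7 → posterior Inverse-Gamma(4, 659/24)

alpha=4, beta=659/24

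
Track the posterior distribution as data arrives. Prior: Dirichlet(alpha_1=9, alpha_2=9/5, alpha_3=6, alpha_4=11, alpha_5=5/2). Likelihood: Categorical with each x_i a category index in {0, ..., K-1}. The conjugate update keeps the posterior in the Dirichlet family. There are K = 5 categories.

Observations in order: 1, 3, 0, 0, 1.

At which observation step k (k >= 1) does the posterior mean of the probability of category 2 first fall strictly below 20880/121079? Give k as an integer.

k = 5

obs 1: x=1 → posterior Dirichlet(9, 14/5, 6, 11, 5/2)
obs 2: x=3 → posterior Dirichlet(9, 14/5, 6, 12, 5/2)
obs 3: x=0 → posterior Dirichlet(10, 14/5, 6, 12, 5/2)
obs 4: x=0 → posterior Dirichlet(11, 14/5, 6, 12, 5/2)
obs 5: x=1 → posterior Dirichlet(11, 19/5, 6, 12, 5/2)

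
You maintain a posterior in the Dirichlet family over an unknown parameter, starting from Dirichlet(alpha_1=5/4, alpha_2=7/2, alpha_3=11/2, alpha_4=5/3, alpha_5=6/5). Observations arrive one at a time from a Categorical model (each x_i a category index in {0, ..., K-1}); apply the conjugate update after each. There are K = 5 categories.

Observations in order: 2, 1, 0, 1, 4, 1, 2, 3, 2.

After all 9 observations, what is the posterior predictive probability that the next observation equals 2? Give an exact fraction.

510/1327

obs 1: x=2 → posterior Dirichlet(5/4, 7/2, 13/2, 5/3, 6/5)
obs 2: x=1 → posterior Dirichlet(5/4, 9/2, 13/2, 5/3, 6/5)
obs 3: x=0 → posterior Dirichlet(9/4, 9/2, 13/2, 5/3, 6/5)
obs 4: x=1 → posterior Dirichlet(9/4, 11/2, 13/2, 5/3, 6/5)
obs 5: x=4 → posterior Dirichlet(9/4, 11/2, 13/2, 5/3, 11/5)
obs 6: x=1 → posterior Dirichlet(9/4, 13/2, 13/2, 5/3, 11/5)
obs 7: x=2 → posterior Dirichlet(9/4, 13/2, 15/2, 5/3, 11/5)
obs 8: x=3 → posterior Dirichlet(9/4, 13/2, 15/2, 8/3, 11/5)
obs 9: x=2 → posterior Dirichlet(9/4, 13/2, 17/2, 8/3, 11/5)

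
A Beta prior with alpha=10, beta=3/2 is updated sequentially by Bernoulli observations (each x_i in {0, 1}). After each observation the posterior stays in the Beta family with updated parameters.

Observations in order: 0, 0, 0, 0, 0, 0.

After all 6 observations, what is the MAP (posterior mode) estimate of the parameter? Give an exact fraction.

obs 1: x=0 → posterior Beta(10, 5/2)
obs 2: x=0 → posterior Beta(10, 7/2)
obs 3: x=0 → posterior Beta(10, 9/2)
obs 4: x=0 → posterior Beta(10, 11/2)
obs 5: x=0 → posterior Beta(10, 13/2)
obs 6: x=0 → posterior Beta(10, 15/2)

18/31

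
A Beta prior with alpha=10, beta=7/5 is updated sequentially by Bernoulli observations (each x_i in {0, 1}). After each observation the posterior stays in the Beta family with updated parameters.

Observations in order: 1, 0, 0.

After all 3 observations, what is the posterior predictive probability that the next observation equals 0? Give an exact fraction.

17/72

obs 1: x=1 → posterior Beta(11, 7/5)
obs 2: x=0 → posterior Beta(11, 12/5)
obs 3: x=0 → posterior Beta(11, 17/5)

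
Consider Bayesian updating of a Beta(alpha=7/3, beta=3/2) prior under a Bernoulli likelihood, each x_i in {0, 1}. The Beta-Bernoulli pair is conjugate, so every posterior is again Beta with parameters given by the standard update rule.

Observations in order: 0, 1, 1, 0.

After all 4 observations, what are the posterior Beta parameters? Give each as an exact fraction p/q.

alpha=13/3, beta=7/2

obs 1: x=0 → posterior Beta(7/3, 5/2)
obs 2: x=1 → posterior Beta(10/3, 5/2)
obs 3: x=1 → posterior Beta(13/3, 5/2)
obs 4: x=0 → posterior Beta(13/3, 7/2)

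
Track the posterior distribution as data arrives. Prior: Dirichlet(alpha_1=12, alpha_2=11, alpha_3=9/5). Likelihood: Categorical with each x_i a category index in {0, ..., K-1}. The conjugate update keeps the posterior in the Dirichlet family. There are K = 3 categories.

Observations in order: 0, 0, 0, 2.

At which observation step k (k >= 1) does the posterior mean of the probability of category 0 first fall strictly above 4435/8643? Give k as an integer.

k = 2

obs 1: x=0 → posterior Dirichlet(13, 11, 9/5)
obs 2: x=0 → posterior Dirichlet(14, 11, 9/5)
obs 3: x=0 → posterior Dirichlet(15, 11, 9/5)
obs 4: x=2 → posterior Dirichlet(15, 11, 14/5)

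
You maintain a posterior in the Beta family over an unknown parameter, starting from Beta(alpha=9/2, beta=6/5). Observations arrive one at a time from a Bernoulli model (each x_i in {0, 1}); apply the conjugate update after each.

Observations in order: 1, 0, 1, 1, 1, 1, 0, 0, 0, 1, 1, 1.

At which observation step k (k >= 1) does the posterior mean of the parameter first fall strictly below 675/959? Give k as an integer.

k = 8

obs 1: x=1 → posterior Beta(11/2, 6/5)
obs 2: x=0 → posterior Beta(11/2, 11/5)
obs 3: x=1 → posterior Beta(13/2, 11/5)
obs 4: x=1 → posterior Beta(15/2, 11/5)
obs 5: x=1 → posterior Beta(17/2, 11/5)
obs 6: x=1 → posterior Beta(19/2, 11/5)
obs 7: x=0 → posterior Beta(19/2, 16/5)
obs 8: x=0 → posterior Beta(19/2, 21/5)
obs 9: x=0 → posterior Beta(19/2, 26/5)
obs 10: x=1 → posterior Beta(21/2, 26/5)
obs 11: x=1 → posterior Beta(23/2, 26/5)
obs 12: x=1 → posterior Beta(25/2, 26/5)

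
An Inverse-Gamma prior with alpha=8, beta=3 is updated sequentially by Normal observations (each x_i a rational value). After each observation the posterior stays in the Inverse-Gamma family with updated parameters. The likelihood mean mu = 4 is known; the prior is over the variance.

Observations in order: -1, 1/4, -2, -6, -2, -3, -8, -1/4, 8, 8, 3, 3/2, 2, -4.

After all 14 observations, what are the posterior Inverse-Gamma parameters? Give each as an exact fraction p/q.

obs 1: x=-1 → posterior Inverse-Gamma(17/2, 31/2)
obs 2: x=1/4 → posterior Inverse-Gamma(9, 721/32)
obs 3: x=-2 → posterior Inverse-Gamma(19/2, 1297/32)
obs 4: x=-6 → posterior Inverse-Gamma(10, 2897/32)
obs 5: x=-2 → posterior Inverse-Gamma(21/2, 3473/32)
obs 6: x=-3 → posterior Inverse-Gamma(11, 4257/32)
obs 7: x=-8 → posterior Inverse-Gamma(23/2, 6561/32)
obs 8: x=-1/4 → posterior Inverse-Gamma(12, 3425/16)
obs 9: x=8 → posterior Inverse-Gamma(25/2, 3553/16)
obs 10: x=8 → posterior Inverse-Gamma(13, 3681/16)
obs 11: x=3 → posterior Inverse-Gamma(27/2, 3689/16)
obs 12: x=3/2 → posterior Inverse-Gamma(14, 3739/16)
obs 13: x=2 → posterior Inverse-Gamma(29/2, 3771/16)
obs 14: x=-4 → posterior Inverse-Gamma(15, 4283/16)

alpha=15, beta=4283/16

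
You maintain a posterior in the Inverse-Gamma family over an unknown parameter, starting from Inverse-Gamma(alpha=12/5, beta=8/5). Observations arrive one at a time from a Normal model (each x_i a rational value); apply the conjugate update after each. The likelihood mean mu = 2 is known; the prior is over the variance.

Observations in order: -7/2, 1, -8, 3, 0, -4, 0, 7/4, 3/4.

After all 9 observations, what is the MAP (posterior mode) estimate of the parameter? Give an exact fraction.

7243/632

obs 1: x=-7/2 → posterior Inverse-Gamma(29/10, 669/40)
obs 2: x=1 → posterior Inverse-Gamma(17/5, 689/40)
obs 3: x=-8 → posterior Inverse-Gamma(39/10, 2689/40)
obs 4: x=3 → posterior Inverse-Gamma(22/5, 2709/40)
obs 5: x=0 → posterior Inverse-Gamma(49/10, 2789/40)
obs 6: x=-4 → posterior Inverse-Gamma(27/5, 3509/40)
obs 7: x=0 → posterior Inverse-Gamma(59/10, 3589/40)
obs 8: x=7/4 → posterior Inverse-Gamma(32/5, 14361/160)
obs 9: x=3/4 → posterior Inverse-Gamma(69/10, 7243/80)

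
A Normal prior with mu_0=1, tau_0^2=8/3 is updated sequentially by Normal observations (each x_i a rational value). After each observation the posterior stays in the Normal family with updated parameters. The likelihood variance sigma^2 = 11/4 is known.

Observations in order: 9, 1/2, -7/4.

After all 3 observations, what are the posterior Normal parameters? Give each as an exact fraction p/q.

mu_0=281/129, tau_0^2=88/129

obs 1: x=9 → posterior Normal(321/65, 88/65)
obs 2: x=1/2 → posterior Normal(337/97, 88/97)
obs 3: x=-7/4 → posterior Normal(281/129, 88/129)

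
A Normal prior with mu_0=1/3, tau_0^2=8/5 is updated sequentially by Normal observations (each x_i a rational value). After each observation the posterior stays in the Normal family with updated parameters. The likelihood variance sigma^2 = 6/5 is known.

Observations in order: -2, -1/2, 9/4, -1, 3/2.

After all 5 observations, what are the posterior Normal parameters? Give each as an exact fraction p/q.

mu_0=2/23, tau_0^2=24/115

obs 1: x=-2 → posterior Normal(-1, 24/35)
obs 2: x=-1/2 → posterior Normal(-9/11, 24/55)
obs 3: x=9/4 → posterior Normal(0, 8/25)
obs 4: x=-1 → posterior Normal(-4/19, 24/95)
obs 5: x=3/2 → posterior Normal(2/23, 24/115)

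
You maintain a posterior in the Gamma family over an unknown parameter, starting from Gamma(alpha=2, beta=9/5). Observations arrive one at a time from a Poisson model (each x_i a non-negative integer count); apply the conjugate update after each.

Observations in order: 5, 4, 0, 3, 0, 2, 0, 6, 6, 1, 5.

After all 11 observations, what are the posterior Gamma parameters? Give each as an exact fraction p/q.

alpha=34, beta=64/5

obs 1: x=5 → posterior Gamma(7, 14/5)
obs 2: x=4 → posterior Gamma(11, 19/5)
obs 3: x=0 → posterior Gamma(11, 24/5)
obs 4: x=3 → posterior Gamma(14, 29/5)
obs 5: x=0 → posterior Gamma(14, 34/5)
obs 6: x=2 → posterior Gamma(16, 39/5)
obs 7: x=0 → posterior Gamma(16, 44/5)
obs 8: x=6 → posterior Gamma(22, 49/5)
obs 9: x=6 → posterior Gamma(28, 54/5)
obs 10: x=1 → posterior Gamma(29, 59/5)
obs 11: x=5 → posterior Gamma(34, 64/5)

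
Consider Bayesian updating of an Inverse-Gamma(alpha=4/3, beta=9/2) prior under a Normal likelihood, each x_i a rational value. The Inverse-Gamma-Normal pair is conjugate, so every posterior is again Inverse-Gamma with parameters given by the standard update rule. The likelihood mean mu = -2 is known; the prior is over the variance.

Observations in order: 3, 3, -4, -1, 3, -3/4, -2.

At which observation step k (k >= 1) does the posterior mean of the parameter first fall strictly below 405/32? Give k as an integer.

k = 7

obs 1: x=3 → posterior Inverse-Gamma(11/6, 17)
obs 2: x=3 → posterior Inverse-Gamma(7/3, 59/2)
obs 3: x=-4 → posterior Inverse-Gamma(17/6, 63/2)
obs 4: x=-1 → posterior Inverse-Gamma(10/3, 32)
obs 5: x=3 → posterior Inverse-Gamma(23/6, 89/2)
obs 6: x=-3/4 → posterior Inverse-Gamma(13/3, 1449/32)
obs 7: x=-2 → posterior Inverse-Gamma(29/6, 1449/32)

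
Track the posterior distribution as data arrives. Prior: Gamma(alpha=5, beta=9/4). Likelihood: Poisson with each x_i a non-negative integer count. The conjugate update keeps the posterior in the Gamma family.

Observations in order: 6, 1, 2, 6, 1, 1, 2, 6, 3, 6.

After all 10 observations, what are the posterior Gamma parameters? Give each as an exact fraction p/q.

obs 1: x=6 → posterior Gamma(11, 13/4)
obs 2: x=1 → posterior Gamma(12, 17/4)
obs 3: x=2 → posterior Gamma(14, 21/4)
obs 4: x=6 → posterior Gamma(20, 25/4)
obs 5: x=1 → posterior Gamma(21, 29/4)
obs 6: x=1 → posterior Gamma(22, 33/4)
obs 7: x=2 → posterior Gamma(24, 37/4)
obs 8: x=6 → posterior Gamma(30, 41/4)
obs 9: x=3 → posterior Gamma(33, 45/4)
obs 10: x=6 → posterior Gamma(39, 49/4)

alpha=39, beta=49/4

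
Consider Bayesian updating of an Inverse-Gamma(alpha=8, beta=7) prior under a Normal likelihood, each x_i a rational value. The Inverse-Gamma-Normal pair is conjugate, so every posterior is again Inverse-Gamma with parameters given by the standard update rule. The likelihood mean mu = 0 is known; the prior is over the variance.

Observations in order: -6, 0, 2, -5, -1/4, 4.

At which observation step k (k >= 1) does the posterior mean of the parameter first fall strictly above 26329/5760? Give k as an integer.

k = 6

obs 1: x=-6 → posterior Inverse-Gamma(17/2, 25)
obs 2: x=0 → posterior Inverse-Gamma(9, 25)
obs 3: x=2 → posterior Inverse-Gamma(19/2, 27)
obs 4: x=-5 → posterior Inverse-Gamma(10, 79/2)
obs 5: x=-1/4 → posterior Inverse-Gamma(21/2, 1265/32)
obs 6: x=4 → posterior Inverse-Gamma(11, 1521/32)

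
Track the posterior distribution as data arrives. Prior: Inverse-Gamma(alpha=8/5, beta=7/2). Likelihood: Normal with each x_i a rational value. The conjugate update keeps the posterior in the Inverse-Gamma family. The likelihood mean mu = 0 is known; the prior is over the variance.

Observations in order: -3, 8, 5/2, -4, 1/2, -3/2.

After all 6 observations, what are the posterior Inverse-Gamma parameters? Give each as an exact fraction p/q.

obs 1: x=-3 → posterior Inverse-Gamma(21/10, 8)
obs 2: x=8 → posterior Inverse-Gamma(13/5, 40)
obs 3: x=5/2 → posterior Inverse-Gamma(31/10, 345/8)
obs 4: x=-4 → posterior Inverse-Gamma(18/5, 409/8)
obs 5: x=1/2 → posterior Inverse-Gamma(41/10, 205/4)
obs 6: x=-3/2 → posterior Inverse-Gamma(23/5, 419/8)

alpha=23/5, beta=419/8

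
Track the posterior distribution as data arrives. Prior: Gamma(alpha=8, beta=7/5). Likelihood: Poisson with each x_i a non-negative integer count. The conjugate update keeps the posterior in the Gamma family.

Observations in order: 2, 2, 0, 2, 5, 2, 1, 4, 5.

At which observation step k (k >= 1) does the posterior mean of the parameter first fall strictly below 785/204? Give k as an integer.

k = 2

obs 1: x=2 → posterior Gamma(10, 12/5)
obs 2: x=2 → posterior Gamma(12, 17/5)
obs 3: x=0 → posterior Gamma(12, 22/5)
obs 4: x=2 → posterior Gamma(14, 27/5)
obs 5: x=5 → posterior Gamma(19, 32/5)
obs 6: x=2 → posterior Gamma(21, 37/5)
obs 7: x=1 → posterior Gamma(22, 42/5)
obs 8: x=4 → posterior Gamma(26, 47/5)
obs 9: x=5 → posterior Gamma(31, 52/5)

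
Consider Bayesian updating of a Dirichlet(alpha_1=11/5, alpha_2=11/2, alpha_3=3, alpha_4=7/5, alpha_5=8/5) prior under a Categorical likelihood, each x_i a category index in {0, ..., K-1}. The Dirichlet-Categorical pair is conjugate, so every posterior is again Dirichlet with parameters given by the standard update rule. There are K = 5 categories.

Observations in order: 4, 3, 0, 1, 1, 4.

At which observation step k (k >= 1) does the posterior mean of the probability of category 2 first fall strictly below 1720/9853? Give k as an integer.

k = 4

obs 1: x=4 → posterior Dirichlet(11/5, 11/2, 3, 7/5, 13/5)
obs 2: x=3 → posterior Dirichlet(11/5, 11/2, 3, 12/5, 13/5)
obs 3: x=0 → posterior Dirichlet(16/5, 11/2, 3, 12/5, 13/5)
obs 4: x=1 → posterior Dirichlet(16/5, 13/2, 3, 12/5, 13/5)
obs 5: x=1 → posterior Dirichlet(16/5, 15/2, 3, 12/5, 13/5)
obs 6: x=4 → posterior Dirichlet(16/5, 15/2, 3, 12/5, 18/5)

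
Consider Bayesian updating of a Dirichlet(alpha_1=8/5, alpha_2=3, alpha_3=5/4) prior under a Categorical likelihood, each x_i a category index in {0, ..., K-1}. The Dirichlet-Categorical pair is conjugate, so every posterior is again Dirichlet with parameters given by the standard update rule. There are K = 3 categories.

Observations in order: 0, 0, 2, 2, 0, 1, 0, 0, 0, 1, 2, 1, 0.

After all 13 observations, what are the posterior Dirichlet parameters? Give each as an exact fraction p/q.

obs 1: x=0 → posterior Dirichlet(13/5, 3, 5/4)
obs 2: x=0 → posterior Dirichlet(18/5, 3, 5/4)
obs 3: x=2 → posterior Dirichlet(18/5, 3, 9/4)
obs 4: x=2 → posterior Dirichlet(18/5, 3, 13/4)
obs 5: x=0 → posterior Dirichlet(23/5, 3, 13/4)
obs 6: x=1 → posterior Dirichlet(23/5, 4, 13/4)
obs 7: x=0 → posterior Dirichlet(28/5, 4, 13/4)
obs 8: x=0 → posterior Dirichlet(33/5, 4, 13/4)
obs 9: x=0 → posterior Dirichlet(38/5, 4, 13/4)
obs 10: x=1 → posterior Dirichlet(38/5, 5, 13/4)
obs 11: x=2 → posterior Dirichlet(38/5, 5, 17/4)
obs 12: x=1 → posterior Dirichlet(38/5, 6, 17/4)
obs 13: x=0 → posterior Dirichlet(43/5, 6, 17/4)

alpha_1=43/5, alpha_2=6, alpha_3=17/4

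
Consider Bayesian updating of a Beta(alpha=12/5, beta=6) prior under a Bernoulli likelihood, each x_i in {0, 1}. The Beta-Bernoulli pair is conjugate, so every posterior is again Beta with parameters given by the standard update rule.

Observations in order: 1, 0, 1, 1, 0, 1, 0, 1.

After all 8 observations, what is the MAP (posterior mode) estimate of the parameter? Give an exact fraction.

obs 1: x=1 → posterior Beta(17/5, 6)
obs 2: x=0 → posterior Beta(17/5, 7)
obs 3: x=1 → posterior Beta(22/5, 7)
obs 4: x=1 → posterior Beta(27/5, 7)
obs 5: x=0 → posterior Beta(27/5, 8)
obs 6: x=1 → posterior Beta(32/5, 8)
obs 7: x=0 → posterior Beta(32/5, 9)
obs 8: x=1 → posterior Beta(37/5, 9)

4/9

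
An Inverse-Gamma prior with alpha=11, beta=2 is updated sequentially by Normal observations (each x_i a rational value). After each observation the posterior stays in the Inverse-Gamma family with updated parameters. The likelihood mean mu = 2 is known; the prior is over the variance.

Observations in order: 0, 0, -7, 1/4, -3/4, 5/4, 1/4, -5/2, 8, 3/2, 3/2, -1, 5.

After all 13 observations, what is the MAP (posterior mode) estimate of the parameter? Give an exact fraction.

obs 1: x=0 → posterior Inverse-Gamma(23/2, 4)
obs 2: x=0 → posterior Inverse-Gamma(12, 6)
obs 3: x=-7 → posterior Inverse-Gamma(25/2, 93/2)
obs 4: x=1/4 → posterior Inverse-Gamma(13, 1537/32)
obs 5: x=-3/4 → posterior Inverse-Gamma(27/2, 829/16)
obs 6: x=5/4 → posterior Inverse-Gamma(14, 1667/32)
obs 7: x=1/4 → posterior Inverse-Gamma(29/2, 429/8)
obs 8: x=-5/2 → posterior Inverse-Gamma(15, 255/4)
obs 9: x=8 → posterior Inverse-Gamma(31/2, 327/4)
obs 10: x=3/2 → posterior Inverse-Gamma(16, 655/8)
obs 11: x=3/2 → posterior Inverse-Gamma(33/2, 82)
obs 12: x=-1 → posterior Inverse-Gamma(17, 173/2)
obs 13: x=5 → posterior Inverse-Gamma(35/2, 91)

182/37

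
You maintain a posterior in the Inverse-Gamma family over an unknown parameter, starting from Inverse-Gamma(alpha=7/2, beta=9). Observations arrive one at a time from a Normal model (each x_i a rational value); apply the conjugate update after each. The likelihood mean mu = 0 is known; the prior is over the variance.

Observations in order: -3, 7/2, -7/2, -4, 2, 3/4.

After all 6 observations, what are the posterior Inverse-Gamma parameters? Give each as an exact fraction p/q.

alpha=13/2, beta=1153/32

obs 1: x=-3 → posterior Inverse-Gamma(4, 27/2)
obs 2: x=7/2 → posterior Inverse-Gamma(9/2, 157/8)
obs 3: x=-7/2 → posterior Inverse-Gamma(5, 103/4)
obs 4: x=-4 → posterior Inverse-Gamma(11/2, 135/4)
obs 5: x=2 → posterior Inverse-Gamma(6, 143/4)
obs 6: x=3/4 → posterior Inverse-Gamma(13/2, 1153/32)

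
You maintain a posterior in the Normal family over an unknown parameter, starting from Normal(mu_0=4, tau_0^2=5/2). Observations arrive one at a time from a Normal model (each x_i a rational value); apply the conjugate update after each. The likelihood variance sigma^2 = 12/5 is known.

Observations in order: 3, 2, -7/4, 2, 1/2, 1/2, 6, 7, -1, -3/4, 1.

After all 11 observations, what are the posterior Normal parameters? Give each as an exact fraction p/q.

mu_0=1117/598, tau_0^2=60/299

obs 1: x=3 → posterior Normal(171/49, 60/49)
obs 2: x=2 → posterior Normal(221/74, 30/37)
obs 3: x=-7/4 → posterior Normal(709/396, 20/33)
obs 4: x=2 → posterior Normal(909/496, 15/31)
obs 5: x=1/2 → posterior Normal(959/596, 60/149)
obs 6: x=1/2 → posterior Normal(1009/696, 10/29)
obs 7: x=6 → posterior Normal(1609/796, 60/199)
obs 8: x=7 → posterior Normal(2309/896, 15/56)
obs 9: x=-1 → posterior Normal(2209/996, 20/83)
obs 10: x=-3/4 → posterior Normal(1067/548, 30/137)
obs 11: x=1 → posterior Normal(1117/598, 60/299)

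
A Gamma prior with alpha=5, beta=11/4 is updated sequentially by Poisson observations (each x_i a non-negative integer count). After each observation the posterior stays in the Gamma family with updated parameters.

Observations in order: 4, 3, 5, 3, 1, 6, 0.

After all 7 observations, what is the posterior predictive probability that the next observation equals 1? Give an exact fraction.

982128118623824756133401048421078267069063732/5459046029871041534743397034507955551606171601

obs 1: x=4 → posterior Gamma(9, 15/4)
obs 2: x=3 → posterior Gamma(12, 19/4)
obs 3: x=5 → posterior Gamma(17, 23/4)
obs 4: x=3 → posterior Gamma(20, 27/4)
obs 5: x=1 → posterior Gamma(21, 31/4)
obs 6: x=6 → posterior Gamma(27, 35/4)
obs 7: x=0 → posterior Gamma(27, 39/4)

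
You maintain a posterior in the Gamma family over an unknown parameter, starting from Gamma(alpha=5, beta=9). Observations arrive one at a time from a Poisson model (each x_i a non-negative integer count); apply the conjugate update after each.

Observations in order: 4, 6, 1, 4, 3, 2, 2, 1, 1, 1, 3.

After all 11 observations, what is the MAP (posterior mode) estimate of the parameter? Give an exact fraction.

8/5

obs 1: x=4 → posterior Gamma(9, 10)
obs 2: x=6 → posterior Gamma(15, 11)
obs 3: x=1 → posterior Gamma(16, 12)
obs 4: x=4 → posterior Gamma(20, 13)
obs 5: x=3 → posterior Gamma(23, 14)
obs 6: x=2 → posterior Gamma(25, 15)
obs 7: x=2 → posterior Gamma(27, 16)
obs 8: x=1 → posterior Gamma(28, 17)
obs 9: x=1 → posterior Gamma(29, 18)
obs 10: x=1 → posterior Gamma(30, 19)
obs 11: x=3 → posterior Gamma(33, 20)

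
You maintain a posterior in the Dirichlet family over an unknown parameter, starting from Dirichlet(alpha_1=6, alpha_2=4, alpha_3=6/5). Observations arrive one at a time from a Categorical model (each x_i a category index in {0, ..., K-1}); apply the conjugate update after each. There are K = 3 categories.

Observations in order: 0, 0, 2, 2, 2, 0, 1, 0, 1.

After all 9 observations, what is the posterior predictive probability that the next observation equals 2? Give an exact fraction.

obs 1: x=0 → posterior Dirichlet(7, 4, 6/5)
obs 2: x=0 → posterior Dirichlet(8, 4, 6/5)
obs 3: x=2 → posterior Dirichlet(8, 4, 11/5)
obs 4: x=2 → posterior Dirichlet(8, 4, 16/5)
obs 5: x=2 → posterior Dirichlet(8, 4, 21/5)
obs 6: x=0 → posterior Dirichlet(9, 4, 21/5)
obs 7: x=1 → posterior Dirichlet(9, 5, 21/5)
obs 8: x=0 → posterior Dirichlet(10, 5, 21/5)
obs 9: x=1 → posterior Dirichlet(10, 6, 21/5)

21/101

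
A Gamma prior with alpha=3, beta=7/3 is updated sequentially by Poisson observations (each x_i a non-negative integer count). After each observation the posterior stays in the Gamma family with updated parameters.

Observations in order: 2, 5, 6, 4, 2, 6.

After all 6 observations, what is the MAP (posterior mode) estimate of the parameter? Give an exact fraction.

81/25

obs 1: x=2 → posterior Gamma(5, 10/3)
obs 2: x=5 → posterior Gamma(10, 13/3)
obs 3: x=6 → posterior Gamma(16, 16/3)
obs 4: x=4 → posterior Gamma(20, 19/3)
obs 5: x=2 → posterior Gamma(22, 22/3)
obs 6: x=6 → posterior Gamma(28, 25/3)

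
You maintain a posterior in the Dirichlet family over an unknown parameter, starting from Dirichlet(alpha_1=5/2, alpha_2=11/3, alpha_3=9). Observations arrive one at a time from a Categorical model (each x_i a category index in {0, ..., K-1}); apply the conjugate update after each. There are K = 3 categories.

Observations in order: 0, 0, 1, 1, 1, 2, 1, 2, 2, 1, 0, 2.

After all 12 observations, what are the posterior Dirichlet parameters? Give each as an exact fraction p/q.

obs 1: x=0 → posterior Dirichlet(7/2, 11/3, 9)
obs 2: x=0 → posterior Dirichlet(9/2, 11/3, 9)
obs 3: x=1 → posterior Dirichlet(9/2, 14/3, 9)
obs 4: x=1 → posterior Dirichlet(9/2, 17/3, 9)
obs 5: x=1 → posterior Dirichlet(9/2, 20/3, 9)
obs 6: x=2 → posterior Dirichlet(9/2, 20/3, 10)
obs 7: x=1 → posterior Dirichlet(9/2, 23/3, 10)
obs 8: x=2 → posterior Dirichlet(9/2, 23/3, 11)
obs 9: x=2 → posterior Dirichlet(9/2, 23/3, 12)
obs 10: x=1 → posterior Dirichlet(9/2, 26/3, 12)
obs 11: x=0 → posterior Dirichlet(11/2, 26/3, 12)
obs 12: x=2 → posterior Dirichlet(11/2, 26/3, 13)

alpha_1=11/2, alpha_2=26/3, alpha_3=13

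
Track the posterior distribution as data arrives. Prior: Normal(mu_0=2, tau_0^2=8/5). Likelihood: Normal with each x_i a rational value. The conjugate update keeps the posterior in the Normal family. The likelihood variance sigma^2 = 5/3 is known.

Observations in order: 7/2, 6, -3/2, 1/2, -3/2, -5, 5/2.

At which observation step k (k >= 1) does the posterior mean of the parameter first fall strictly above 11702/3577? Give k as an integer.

k = 2

obs 1: x=7/2 → posterior Normal(134/49, 40/49)
obs 2: x=6 → posterior Normal(278/73, 40/73)
obs 3: x=-3/2 → posterior Normal(242/97, 40/97)
obs 4: x=1/2 → posterior Normal(254/121, 40/121)
obs 5: x=-3/2 → posterior Normal(218/145, 8/29)
obs 6: x=-5 → posterior Normal(98/169, 40/169)
obs 7: x=5/2 → posterior Normal(158/193, 40/193)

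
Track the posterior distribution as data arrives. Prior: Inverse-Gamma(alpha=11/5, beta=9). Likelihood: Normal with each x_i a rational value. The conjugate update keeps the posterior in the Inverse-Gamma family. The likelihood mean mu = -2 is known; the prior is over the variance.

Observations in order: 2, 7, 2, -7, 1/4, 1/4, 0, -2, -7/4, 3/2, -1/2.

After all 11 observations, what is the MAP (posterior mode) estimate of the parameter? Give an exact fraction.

obs 1: x=2 → posterior Inverse-Gamma(27/10, 17)
obs 2: x=7 → posterior Inverse-Gamma(16/5, 115/2)
obs 3: x=2 → posterior Inverse-Gamma(37/10, 131/2)
obs 4: x=-7 → posterior Inverse-Gamma(21/5, 78)
obs 5: x=1/4 → posterior Inverse-Gamma(47/10, 2577/32)
obs 6: x=1/4 → posterior Inverse-Gamma(26/5, 1329/16)
obs 7: x=0 → posterior Inverse-Gamma(57/10, 1361/16)
obs 8: x=-2 → posterior Inverse-Gamma(31/5, 1361/16)
obs 9: x=-7/4 → posterior Inverse-Gamma(67/10, 2723/32)
obs 10: x=3/2 → posterior Inverse-Gamma(36/5, 2919/32)
obs 11: x=-1/2 → posterior Inverse-Gamma(77/10, 2955/32)

4925/464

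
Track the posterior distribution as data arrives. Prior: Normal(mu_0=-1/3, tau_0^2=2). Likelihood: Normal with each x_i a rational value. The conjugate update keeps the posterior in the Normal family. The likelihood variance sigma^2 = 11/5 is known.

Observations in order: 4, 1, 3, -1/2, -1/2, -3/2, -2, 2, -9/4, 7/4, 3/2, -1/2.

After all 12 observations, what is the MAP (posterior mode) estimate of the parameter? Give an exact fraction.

obs 1: x=4 → posterior Normal(109/63, 22/21)
obs 2: x=1 → posterior Normal(139/93, 22/31)
obs 3: x=3 → posterior Normal(229/123, 22/41)
obs 4: x=-1/2 → posterior Normal(214/153, 22/51)
obs 5: x=-1/2 → posterior Normal(199/183, 22/61)
obs 6: x=-3/2 → posterior Normal(154/213, 22/71)
obs 7: x=-2 → posterior Normal(94/243, 22/81)
obs 8: x=2 → posterior Normal(22/39, 22/91)
obs 9: x=-9/4 → posterior Normal(173/606, 22/101)
obs 10: x=7/4 → posterior Normal(139/333, 22/111)
obs 11: x=3/2 → posterior Normal(184/363, 2/11)
obs 12: x=-1/2 → posterior Normal(169/393, 22/131)

169/393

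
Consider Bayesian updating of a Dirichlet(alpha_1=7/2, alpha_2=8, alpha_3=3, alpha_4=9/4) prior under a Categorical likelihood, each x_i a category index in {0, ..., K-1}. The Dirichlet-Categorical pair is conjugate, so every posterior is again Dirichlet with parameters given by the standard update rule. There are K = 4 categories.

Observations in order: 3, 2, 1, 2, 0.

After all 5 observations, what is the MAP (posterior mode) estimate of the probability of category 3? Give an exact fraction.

9/71

obs 1: x=3 → posterior Dirichlet(7/2, 8, 3, 13/4)
obs 2: x=2 → posterior Dirichlet(7/2, 8, 4, 13/4)
obs 3: x=1 → posterior Dirichlet(7/2, 9, 4, 13/4)
obs 4: x=2 → posterior Dirichlet(7/2, 9, 5, 13/4)
obs 5: x=0 → posterior Dirichlet(9/2, 9, 5, 13/4)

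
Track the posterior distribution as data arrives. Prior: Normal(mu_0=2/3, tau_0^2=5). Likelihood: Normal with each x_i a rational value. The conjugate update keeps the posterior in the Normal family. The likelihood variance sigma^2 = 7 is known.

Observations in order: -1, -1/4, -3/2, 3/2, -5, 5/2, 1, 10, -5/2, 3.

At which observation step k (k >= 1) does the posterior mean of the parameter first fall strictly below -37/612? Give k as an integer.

obs 1: x=-1 → posterior Normal(-1/36, 35/12)
obs 2: x=-1/4 → posterior Normal(-19/204, 35/17)
obs 3: x=-3/2 → posterior Normal(-109/264, 35/22)
obs 4: x=3/2 → posterior Normal(-19/324, 35/27)
obs 5: x=-5 → posterior Normal(-319/384, 35/32)
obs 6: x=5/2 → posterior Normal(-169/444, 35/37)
obs 7: x=1 → posterior Normal(-109/504, 5/6)
obs 8: x=10 → posterior Normal(491/564, 35/47)
obs 9: x=-5/2 → posterior Normal(341/624, 35/52)
obs 10: x=3 → posterior Normal(521/684, 35/57)

k = 2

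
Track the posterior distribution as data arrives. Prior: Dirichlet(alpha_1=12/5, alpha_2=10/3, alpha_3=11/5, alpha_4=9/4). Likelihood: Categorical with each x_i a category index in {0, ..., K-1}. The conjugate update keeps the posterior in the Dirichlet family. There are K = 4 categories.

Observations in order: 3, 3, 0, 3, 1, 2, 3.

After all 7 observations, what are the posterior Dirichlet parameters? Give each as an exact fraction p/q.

obs 1: x=3 → posterior Dirichlet(12/5, 10/3, 11/5, 13/4)
obs 2: x=3 → posterior Dirichlet(12/5, 10/3, 11/5, 17/4)
obs 3: x=0 → posterior Dirichlet(17/5, 10/3, 11/5, 17/4)
obs 4: x=3 → posterior Dirichlet(17/5, 10/3, 11/5, 21/4)
obs 5: x=1 → posterior Dirichlet(17/5, 13/3, 11/5, 21/4)
obs 6: x=2 → posterior Dirichlet(17/5, 13/3, 16/5, 21/4)
obs 7: x=3 → posterior Dirichlet(17/5, 13/3, 16/5, 25/4)

alpha_1=17/5, alpha_2=13/3, alpha_3=16/5, alpha_4=25/4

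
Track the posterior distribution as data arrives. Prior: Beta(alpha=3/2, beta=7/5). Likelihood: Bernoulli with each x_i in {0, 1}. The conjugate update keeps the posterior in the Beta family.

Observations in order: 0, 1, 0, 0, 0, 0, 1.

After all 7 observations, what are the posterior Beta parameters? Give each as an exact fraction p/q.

alpha=7/2, beta=32/5

obs 1: x=0 → posterior Beta(3/2, 12/5)
obs 2: x=1 → posterior Beta(5/2, 12/5)
obs 3: x=0 → posterior Beta(5/2, 17/5)
obs 4: x=0 → posterior Beta(5/2, 22/5)
obs 5: x=0 → posterior Beta(5/2, 27/5)
obs 6: x=0 → posterior Beta(5/2, 32/5)
obs 7: x=1 → posterior Beta(7/2, 32/5)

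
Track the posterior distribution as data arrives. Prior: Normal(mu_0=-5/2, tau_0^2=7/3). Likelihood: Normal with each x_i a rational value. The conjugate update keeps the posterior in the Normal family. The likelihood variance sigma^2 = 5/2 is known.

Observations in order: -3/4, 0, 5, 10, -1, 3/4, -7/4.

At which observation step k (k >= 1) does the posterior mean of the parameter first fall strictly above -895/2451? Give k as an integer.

k = 3

obs 1: x=-3/4 → posterior Normal(-48/29, 35/29)
obs 2: x=0 → posterior Normal(-48/43, 35/43)
obs 3: x=5 → posterior Normal(22/57, 35/57)
obs 4: x=10 → posterior Normal(162/71, 35/71)
obs 5: x=-1 → posterior Normal(148/85, 7/17)
obs 6: x=3/4 → posterior Normal(317/198, 35/99)
obs 7: x=-7/4 → posterior Normal(134/113, 35/113)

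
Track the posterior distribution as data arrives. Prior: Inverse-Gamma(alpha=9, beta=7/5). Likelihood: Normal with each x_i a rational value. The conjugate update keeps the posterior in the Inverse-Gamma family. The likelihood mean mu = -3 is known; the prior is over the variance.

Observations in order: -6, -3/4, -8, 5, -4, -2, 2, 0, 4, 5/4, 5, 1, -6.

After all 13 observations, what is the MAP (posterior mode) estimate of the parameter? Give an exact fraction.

obs 1: x=-6 → posterior Inverse-Gamma(19/2, 59/10)
obs 2: x=-3/4 → posterior Inverse-Gamma(10, 1349/160)
obs 3: x=-8 → posterior Inverse-Gamma(21/2, 3349/160)
obs 4: x=5 → posterior Inverse-Gamma(11, 8469/160)
obs 5: x=-4 → posterior Inverse-Gamma(23/2, 8549/160)
obs 6: x=-2 → posterior Inverse-Gamma(12, 8629/160)
obs 7: x=2 → posterior Inverse-Gamma(25/2, 10629/160)
obs 8: x=0 → posterior Inverse-Gamma(13, 11349/160)
obs 9: x=4 → posterior Inverse-Gamma(27/2, 15269/160)
obs 10: x=5/4 → posterior Inverse-Gamma(14, 8357/80)
obs 11: x=5 → posterior Inverse-Gamma(29/2, 10917/80)
obs 12: x=1 → posterior Inverse-Gamma(15, 11557/80)
obs 13: x=-6 → posterior Inverse-Gamma(31/2, 11917/80)

11917/1320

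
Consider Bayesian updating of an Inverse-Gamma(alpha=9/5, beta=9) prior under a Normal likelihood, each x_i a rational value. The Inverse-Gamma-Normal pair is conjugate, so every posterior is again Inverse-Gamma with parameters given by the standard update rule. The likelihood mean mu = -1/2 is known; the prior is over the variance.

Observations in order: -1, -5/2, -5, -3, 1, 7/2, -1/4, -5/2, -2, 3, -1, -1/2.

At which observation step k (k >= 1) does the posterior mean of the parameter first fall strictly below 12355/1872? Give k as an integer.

obs 1: x=-1 → posterior Inverse-Gamma(23/10, 73/8)
obs 2: x=-5/2 → posterior Inverse-Gamma(14/5, 89/8)
obs 3: x=-5 → posterior Inverse-Gamma(33/10, 85/4)
obs 4: x=-3 → posterior Inverse-Gamma(19/5, 195/8)
obs 5: x=1 → posterior Inverse-Gamma(43/10, 51/2)
obs 6: x=7/2 → posterior Inverse-Gamma(24/5, 67/2)
obs 7: x=-1/4 → posterior Inverse-Gamma(53/10, 1073/32)
obs 8: x=-5/2 → posterior Inverse-Gamma(29/5, 1137/32)
obs 9: x=-2 → posterior Inverse-Gamma(63/10, 1173/32)
obs 10: x=3 → posterior Inverse-Gamma(34/5, 1369/32)
obs 11: x=-1 → posterior Inverse-Gamma(73/10, 1373/32)
obs 12: x=-1/2 → posterior Inverse-Gamma(39/5, 1373/32)

k = 2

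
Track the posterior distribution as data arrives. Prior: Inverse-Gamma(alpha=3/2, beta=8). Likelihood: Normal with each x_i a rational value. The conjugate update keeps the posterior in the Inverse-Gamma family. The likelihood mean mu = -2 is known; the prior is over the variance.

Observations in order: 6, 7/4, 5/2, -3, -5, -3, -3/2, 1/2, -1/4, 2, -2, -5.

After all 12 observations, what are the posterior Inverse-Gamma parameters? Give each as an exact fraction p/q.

alpha=15/2, beta=1279/16

obs 1: x=6 → posterior Inverse-Gamma(2, 40)
obs 2: x=7/4 → posterior Inverse-Gamma(5/2, 1505/32)
obs 3: x=5/2 → posterior Inverse-Gamma(3, 1829/32)
obs 4: x=-3 → posterior Inverse-Gamma(7/2, 1845/32)
obs 5: x=-5 → posterior Inverse-Gamma(4, 1989/32)
obs 6: x=-3 → posterior Inverse-Gamma(9/2, 2005/32)
obs 7: x=-3/2 → posterior Inverse-Gamma(5, 2009/32)
obs 8: x=1/2 → posterior Inverse-Gamma(11/2, 2109/32)
obs 9: x=-1/4 → posterior Inverse-Gamma(6, 1079/16)
obs 10: x=2 → posterior Inverse-Gamma(13/2, 1207/16)
obs 11: x=-2 → posterior Inverse-Gamma(7, 1207/16)
obs 12: x=-5 → posterior Inverse-Gamma(15/2, 1279/16)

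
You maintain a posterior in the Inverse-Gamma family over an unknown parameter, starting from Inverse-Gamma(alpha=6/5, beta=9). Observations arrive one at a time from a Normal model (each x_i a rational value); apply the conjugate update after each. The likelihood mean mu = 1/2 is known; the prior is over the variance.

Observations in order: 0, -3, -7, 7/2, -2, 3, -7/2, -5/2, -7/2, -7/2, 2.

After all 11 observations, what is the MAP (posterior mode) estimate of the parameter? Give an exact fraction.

1675/154

obs 1: x=0 → posterior Inverse-Gamma(17/10, 73/8)
obs 2: x=-3 → posterior Inverse-Gamma(11/5, 61/4)
obs 3: x=-7 → posterior Inverse-Gamma(27/10, 347/8)
obs 4: x=7/2 → posterior Inverse-Gamma(16/5, 383/8)
obs 5: x=-2 → posterior Inverse-Gamma(37/10, 51)
obs 6: x=3 → posterior Inverse-Gamma(21/5, 433/8)
obs 7: x=-7/2 → posterior Inverse-Gamma(47/10, 497/8)
obs 8: x=-5/2 → posterior Inverse-Gamma(26/5, 533/8)
obs 9: x=-7/2 → posterior Inverse-Gamma(57/10, 597/8)
obs 10: x=-7/2 → posterior Inverse-Gamma(31/5, 661/8)
obs 11: x=2 → posterior Inverse-Gamma(67/10, 335/4)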